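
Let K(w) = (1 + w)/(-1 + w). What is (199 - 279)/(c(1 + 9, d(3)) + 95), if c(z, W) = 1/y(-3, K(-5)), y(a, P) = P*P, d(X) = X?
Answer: -320/389 ≈ -0.82262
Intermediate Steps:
K(w) = (1 + w)/(-1 + w)
y(a, P) = P²
c(z, W) = 9/4 (c(z, W) = 1/(((1 - 5)/(-1 - 5))²) = 1/((-4/(-6))²) = 1/((-⅙*(-4))²) = 1/((⅔)²) = 1/(4/9) = 9/4)
(199 - 279)/(c(1 + 9, d(3)) + 95) = (199 - 279)/(9/4 + 95) = -80/389/4 = -80*4/389 = -320/389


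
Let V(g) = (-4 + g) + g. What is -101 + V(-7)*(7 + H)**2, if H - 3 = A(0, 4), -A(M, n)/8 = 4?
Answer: -8813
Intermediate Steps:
A(M, n) = -32 (A(M, n) = -8*4 = -32)
H = -29 (H = 3 - 32 = -29)
V(g) = -4 + 2*g
-101 + V(-7)*(7 + H)**2 = -101 + (-4 + 2*(-7))*(7 - 29)**2 = -101 + (-4 - 14)*(-22)**2 = -101 - 18*484 = -101 - 8712 = -8813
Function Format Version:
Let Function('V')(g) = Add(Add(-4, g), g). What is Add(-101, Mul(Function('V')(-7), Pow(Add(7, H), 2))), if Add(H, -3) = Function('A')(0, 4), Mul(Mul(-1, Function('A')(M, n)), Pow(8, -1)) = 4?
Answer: -8813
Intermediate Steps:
Function('A')(M, n) = -32 (Function('A')(M, n) = Mul(-8, 4) = -32)
H = -29 (H = Add(3, -32) = -29)
Function('V')(g) = Add(-4, Mul(2, g))
Add(-101, Mul(Function('V')(-7), Pow(Add(7, H), 2))) = Add(-101, Mul(Add(-4, Mul(2, -7)), Pow(Add(7, -29), 2))) = Add(-101, Mul(Add(-4, -14), Pow(-22, 2))) = Add(-101, Mul(-18, 484)) = Add(-101, -8712) = -8813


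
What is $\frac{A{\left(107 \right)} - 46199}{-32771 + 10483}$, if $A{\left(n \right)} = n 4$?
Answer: $\frac{45771}{22288} \approx 2.0536$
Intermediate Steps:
$A{\left(n \right)} = 4 n$
$\frac{A{\left(107 \right)} - 46199}{-32771 + 10483} = \frac{4 \cdot 107 - 46199}{-32771 + 10483} = \frac{428 - 46199}{-22288} = \left(-45771\right) \left(- \frac{1}{22288}\right) = \frac{45771}{22288}$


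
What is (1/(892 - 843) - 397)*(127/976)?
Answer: -617601/11956 ≈ -51.656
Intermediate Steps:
(1/(892 - 843) - 397)*(127/976) = (1/49 - 397)*(127*(1/976)) = (1/49 - 397)*(127/976) = -19452/49*127/976 = -617601/11956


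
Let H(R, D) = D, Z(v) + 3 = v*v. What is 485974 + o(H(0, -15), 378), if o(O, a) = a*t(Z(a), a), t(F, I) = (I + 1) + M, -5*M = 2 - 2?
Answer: 629236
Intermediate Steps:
M = 0 (M = -(2 - 2)/5 = -⅕*0 = 0)
Z(v) = -3 + v² (Z(v) = -3 + v*v = -3 + v²)
t(F, I) = 1 + I (t(F, I) = (I + 1) + 0 = (1 + I) + 0 = 1 + I)
o(O, a) = a*(1 + a)
485974 + o(H(0, -15), 378) = 485974 + 378*(1 + 378) = 485974 + 378*379 = 485974 + 143262 = 629236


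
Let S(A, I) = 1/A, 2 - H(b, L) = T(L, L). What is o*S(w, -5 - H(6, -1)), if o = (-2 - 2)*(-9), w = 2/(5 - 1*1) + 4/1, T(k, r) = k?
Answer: 8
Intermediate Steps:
H(b, L) = 2 - L
w = 9/2 (w = 2/(5 - 1) + 4*1 = 2/4 + 4 = 2*(¼) + 4 = ½ + 4 = 9/2 ≈ 4.5000)
o = 36 (o = -4*(-9) = 36)
o*S(w, -5 - H(6, -1)) = 36/(9/2) = 36*(2/9) = 8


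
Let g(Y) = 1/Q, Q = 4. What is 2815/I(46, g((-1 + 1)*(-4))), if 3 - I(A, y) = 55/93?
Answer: 261795/224 ≈ 1168.7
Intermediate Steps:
g(Y) = ¼ (g(Y) = 1/4 = ¼)
I(A, y) = 224/93 (I(A, y) = 3 - 55/93 = 224/93)
2815/I(46, g((-1 + 1)*(-4))) = 2815/(224/93) = 2815*(93/224) = 261795/224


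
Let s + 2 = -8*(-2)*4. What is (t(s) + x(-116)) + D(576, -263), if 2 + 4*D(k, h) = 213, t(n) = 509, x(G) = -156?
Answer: 1623/4 ≈ 405.75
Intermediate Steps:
s = 62 (s = -2 - 8*(-2)*4 = -2 + 16*4 = -2 + 64 = 62)
D(k, h) = 211/4 (D(k, h) = -1/2 + (1/4)*213 = -1/2 + 213/4 = 211/4)
(t(s) + x(-116)) + D(576, -263) = (509 - 156) + 211/4 = 353 + 211/4 = 1623/4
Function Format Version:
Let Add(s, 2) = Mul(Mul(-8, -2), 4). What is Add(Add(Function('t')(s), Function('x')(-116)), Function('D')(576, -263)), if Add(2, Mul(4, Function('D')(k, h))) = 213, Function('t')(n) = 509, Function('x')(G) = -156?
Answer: Rational(1623, 4) ≈ 405.75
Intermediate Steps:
s = 62 (s = Add(-2, Mul(Mul(-8, -2), 4)) = Add(-2, Mul(16, 4)) = Add(-2, 64) = 62)
Function('D')(k, h) = Rational(211, 4) (Function('D')(k, h) = Add(Rational(-1, 2), Mul(Rational(1, 4), 213)) = Add(Rational(-1, 2), Rational(213, 4)) = Rational(211, 4))
Add(Add(Function('t')(s), Function('x')(-116)), Function('D')(576, -263)) = Add(Add(509, -156), Rational(211, 4)) = Add(353, Rational(211, 4)) = Rational(1623, 4)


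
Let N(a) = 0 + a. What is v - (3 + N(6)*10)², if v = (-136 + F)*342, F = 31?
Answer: -39879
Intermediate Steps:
v = -35910 (v = (-136 + 31)*342 = -105*342 = -35910)
N(a) = a
v - (3 + N(6)*10)² = -35910 - (3 + 6*10)² = -35910 - (3 + 60)² = -35910 - 1*63² = -35910 - 1*3969 = -35910 - 3969 = -39879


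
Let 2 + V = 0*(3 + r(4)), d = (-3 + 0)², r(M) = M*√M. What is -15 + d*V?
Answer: -33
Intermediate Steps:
r(M) = M^(3/2)
d = 9 (d = (-3)² = 9)
V = -2 (V = -2 + 0*(3 + 4^(3/2)) = -2 + 0*(3 + 8) = -2 + 0*11 = -2 + 0 = -2)
-15 + d*V = -15 + 9*(-2) = -15 - 18 = -33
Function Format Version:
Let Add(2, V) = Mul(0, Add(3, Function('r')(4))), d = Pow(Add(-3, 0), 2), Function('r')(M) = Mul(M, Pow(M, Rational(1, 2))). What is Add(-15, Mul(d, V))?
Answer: -33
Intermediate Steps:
Function('r')(M) = Pow(M, Rational(3, 2))
d = 9 (d = Pow(-3, 2) = 9)
V = -2 (V = Add(-2, Mul(0, Add(3, Pow(4, Rational(3, 2))))) = Add(-2, Mul(0, Add(3, 8))) = Add(-2, Mul(0, 11)) = Add(-2, 0) = -2)
Add(-15, Mul(d, V)) = Add(-15, Mul(9, -2)) = Add(-15, -18) = -33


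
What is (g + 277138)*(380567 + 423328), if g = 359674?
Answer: 511929982740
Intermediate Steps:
(g + 277138)*(380567 + 423328) = (359674 + 277138)*(380567 + 423328) = 636812*803895 = 511929982740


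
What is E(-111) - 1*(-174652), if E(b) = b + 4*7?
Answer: 174569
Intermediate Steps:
E(b) = 28 + b (E(b) = b + 28 = 28 + b)
E(-111) - 1*(-174652) = (28 - 111) - 1*(-174652) = -83 + 174652 = 174569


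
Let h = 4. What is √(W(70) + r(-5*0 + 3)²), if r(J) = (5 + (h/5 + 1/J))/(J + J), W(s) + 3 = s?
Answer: √137791/45 ≈ 8.2489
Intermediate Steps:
W(s) = -3 + s
r(J) = (29/5 + 1/J)/(2*J) (r(J) = (5 + (4/5 + 1/J))/(J + J) = (5 + (4*(⅕) + 1/J))/((2*J)) = (5 + (⅘ + 1/J))*(1/(2*J)) = (29/5 + 1/J)*(1/(2*J)) = (29/5 + 1/J)/(2*J))
√(W(70) + r(-5*0 + 3)²) = √((-3 + 70) + ((5 + 29*(-5*0 + 3))/(10*(-5*0 + 3)²))²) = √(67 + ((5 + 29*(0 + 3))/(10*(0 + 3)²))²) = √(67 + ((⅒)*(5 + 29*3)/3²)²) = √(67 + ((⅒)*(⅑)*(5 + 87))²) = √(67 + ((⅒)*(⅑)*92)²) = √(67 + (46/45)²) = √(67 + 2116/2025) = √(137791/2025) = √137791/45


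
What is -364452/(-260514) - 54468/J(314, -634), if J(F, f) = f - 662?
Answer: 22626553/521028 ≈ 43.427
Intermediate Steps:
J(F, f) = -662 + f
-364452/(-260514) - 54468/J(314, -634) = -364452/(-260514) - 54468/(-662 - 634) = -364452*(-1/260514) - 54468/(-1296) = 60742/43419 - 54468*(-1/1296) = 60742/43419 + 1513/36 = 22626553/521028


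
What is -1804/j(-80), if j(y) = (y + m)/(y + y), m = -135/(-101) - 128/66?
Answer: -962037120/268649 ≈ -3581.0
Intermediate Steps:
m = -2009/3333 (m = -135*(-1/101) - 128*1/66 = 135/101 - 64/33 = -2009/3333 ≈ -0.60276)
j(y) = (-2009/3333 + y)/(2*y) (j(y) = (y - 2009/3333)/(y + y) = (-2009/3333 + y)/((2*y)) = (-2009/3333 + y)*(1/(2*y)) = (-2009/3333 + y)/(2*y))
-1804/j(-80) = -1804*(-533280/(-2009 + 3333*(-80))) = -1804*(-533280/(-2009 - 266640)) = -1804/((1/6666)*(-1/80)*(-268649)) = -1804/268649/533280 = -1804*533280/268649 = -962037120/268649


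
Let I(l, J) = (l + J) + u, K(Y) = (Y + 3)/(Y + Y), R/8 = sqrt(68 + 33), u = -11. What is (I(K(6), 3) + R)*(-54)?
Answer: 783/2 - 432*sqrt(101) ≈ -3950.0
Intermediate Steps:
R = 8*sqrt(101) (R = 8*sqrt(68 + 33) = 8*sqrt(101) ≈ 80.399)
K(Y) = (3 + Y)/(2*Y) (K(Y) = (3 + Y)/((2*Y)) = (3 + Y)*(1/(2*Y)) = (3 + Y)/(2*Y))
I(l, J) = -11 + J + l (I(l, J) = (l + J) - 11 = (J + l) - 11 = -11 + J + l)
(I(K(6), 3) + R)*(-54) = ((-11 + 3 + (1/2)*(3 + 6)/6) + 8*sqrt(101))*(-54) = ((-11 + 3 + (1/2)*(1/6)*9) + 8*sqrt(101))*(-54) = ((-11 + 3 + 3/4) + 8*sqrt(101))*(-54) = (-29/4 + 8*sqrt(101))*(-54) = 783/2 - 432*sqrt(101)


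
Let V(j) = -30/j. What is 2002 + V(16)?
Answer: 16001/8 ≈ 2000.1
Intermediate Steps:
2002 + V(16) = 2002 - 30/16 = 2002 - 30*1/16 = 2002 - 15/8 = 16001/8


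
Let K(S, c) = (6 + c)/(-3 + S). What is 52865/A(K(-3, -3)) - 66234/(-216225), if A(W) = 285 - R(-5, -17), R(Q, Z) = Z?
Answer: 3816912431/21766650 ≈ 175.36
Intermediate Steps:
K(S, c) = (6 + c)/(-3 + S)
A(W) = 302 (A(W) = 285 - 1*(-17) = 285 + 17 = 302)
52865/A(K(-3, -3)) - 66234/(-216225) = 52865/302 - 66234/(-216225) = 52865*(1/302) - 66234*(-1/216225) = 52865/302 + 22078/72075 = 3816912431/21766650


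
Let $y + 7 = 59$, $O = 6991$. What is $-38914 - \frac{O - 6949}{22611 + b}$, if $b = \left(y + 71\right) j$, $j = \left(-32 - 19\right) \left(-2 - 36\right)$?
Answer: $- \frac{3385323444}{86995} \approx -38914.0$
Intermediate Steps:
$y = 52$ ($y = -7 + 59 = 52$)
$j = 1938$ ($j = \left(-51\right) \left(-38\right) = 1938$)
$b = 238374$ ($b = \left(52 + 71\right) 1938 = 123 \cdot 1938 = 238374$)
$-38914 - \frac{O - 6949}{22611 + b} = -38914 - \frac{6991 - 6949}{22611 + 238374} = -38914 - \frac{42}{260985} = -38914 - 42 \cdot \frac{1}{260985} = -38914 - \frac{14}{86995} = - \frac{3385323444}{86995}$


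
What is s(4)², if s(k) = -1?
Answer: 1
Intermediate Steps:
s(4)² = (-1)² = 1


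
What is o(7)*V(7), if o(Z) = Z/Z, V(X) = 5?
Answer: 5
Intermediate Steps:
o(Z) = 1
o(7)*V(7) = 1*5 = 5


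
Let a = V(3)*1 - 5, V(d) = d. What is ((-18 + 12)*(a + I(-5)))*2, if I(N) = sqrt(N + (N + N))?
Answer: 24 - 12*I*sqrt(15) ≈ 24.0 - 46.476*I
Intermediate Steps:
I(N) = sqrt(3)*sqrt(N) (I(N) = sqrt(N + 2*N) = sqrt(3*N) = sqrt(3)*sqrt(N))
a = -2 (a = 3*1 - 5 = 3 - 5 = -2)
((-18 + 12)*(a + I(-5)))*2 = ((-18 + 12)*(-2 + sqrt(3)*sqrt(-5)))*2 = -6*(-2 + sqrt(3)*(I*sqrt(5)))*2 = -6*(-2 + I*sqrt(15))*2 = (12 - 6*I*sqrt(15))*2 = 24 - 12*I*sqrt(15)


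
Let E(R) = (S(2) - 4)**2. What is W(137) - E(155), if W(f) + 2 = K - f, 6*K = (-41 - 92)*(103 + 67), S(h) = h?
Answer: -11734/3 ≈ -3911.3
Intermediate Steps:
K = -11305/3 (K = ((-41 - 92)*(103 + 67))/6 = (-133*170)/6 = (1/6)*(-22610) = -11305/3 ≈ -3768.3)
W(f) = -11311/3 - f (W(f) = -2 + (-11305/3 - f) = -11311/3 - f)
E(R) = 4 (E(R) = (2 - 4)**2 = (-2)**2 = 4)
W(137) - E(155) = (-11311/3 - 1*137) - 1*4 = (-11311/3 - 137) - 4 = -11722/3 - 4 = -11734/3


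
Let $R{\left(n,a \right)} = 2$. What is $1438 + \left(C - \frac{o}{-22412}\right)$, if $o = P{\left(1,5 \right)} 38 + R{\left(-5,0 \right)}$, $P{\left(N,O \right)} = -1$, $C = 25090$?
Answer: $\frac{148636375}{5603} \approx 26528.0$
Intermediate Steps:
$o = -36$ ($o = \left(-1\right) 38 + 2 = -38 + 2 = -36$)
$1438 + \left(C - \frac{o}{-22412}\right) = 1438 + \left(25090 - - \frac{36}{-22412}\right) = 1438 + \left(25090 - \left(-36\right) \left(- \frac{1}{22412}\right)\right) = 1438 + \left(25090 - \frac{9}{5603}\right) = 1438 + \frac{140579261}{5603} = \frac{148636375}{5603}$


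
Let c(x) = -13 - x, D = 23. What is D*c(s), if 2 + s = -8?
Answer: -69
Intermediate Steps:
s = -10 (s = -2 - 8 = -10)
D*c(s) = 23*(-13 - 1*(-10)) = 23*(-13 + 10) = 23*(-3) = -69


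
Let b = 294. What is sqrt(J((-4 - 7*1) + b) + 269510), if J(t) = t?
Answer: 3*sqrt(29977) ≈ 519.42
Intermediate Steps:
sqrt(J((-4 - 7*1) + b) + 269510) = sqrt(((-4 - 7*1) + 294) + 269510) = sqrt(((-4 - 7) + 294) + 269510) = sqrt((-11 + 294) + 269510) = sqrt(283 + 269510) = sqrt(269793) = 3*sqrt(29977)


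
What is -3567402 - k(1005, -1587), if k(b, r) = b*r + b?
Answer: -1973472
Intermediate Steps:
k(b, r) = b + b*r
-3567402 - k(1005, -1587) = -3567402 - 1005*(1 - 1587) = -3567402 - 1005*(-1586) = -3567402 - 1*(-1593930) = -3567402 + 1593930 = -1973472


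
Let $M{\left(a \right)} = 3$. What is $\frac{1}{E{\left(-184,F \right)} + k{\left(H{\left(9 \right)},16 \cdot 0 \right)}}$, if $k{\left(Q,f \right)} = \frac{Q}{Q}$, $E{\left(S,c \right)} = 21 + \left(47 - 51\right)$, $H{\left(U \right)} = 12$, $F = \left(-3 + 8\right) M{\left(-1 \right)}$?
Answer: $\frac{1}{18} \approx 0.055556$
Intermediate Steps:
$F = 15$ ($F = \left(-3 + 8\right) 3 = 5 \cdot 3 = 15$)
$E{\left(S,c \right)} = 17$ ($E{\left(S,c \right)} = 21 - 4 = 17$)
$k{\left(Q,f \right)} = 1$
$\frac{1}{E{\left(-184,F \right)} + k{\left(H{\left(9 \right)},16 \cdot 0 \right)}} = \frac{1}{17 + 1} = \frac{1}{18}$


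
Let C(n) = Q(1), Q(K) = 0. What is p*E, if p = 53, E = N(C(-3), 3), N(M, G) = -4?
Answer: -212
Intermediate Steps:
C(n) = 0
E = -4
p*E = 53*(-4) = -212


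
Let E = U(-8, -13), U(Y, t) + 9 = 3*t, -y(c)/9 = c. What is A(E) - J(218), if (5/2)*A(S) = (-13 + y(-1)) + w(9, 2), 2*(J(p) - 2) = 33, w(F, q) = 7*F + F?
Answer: 87/10 ≈ 8.7000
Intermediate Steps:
w(F, q) = 8*F
J(p) = 37/2 (J(p) = 2 + (½)*33 = 2 + 33/2 = 37/2)
y(c) = -9*c
U(Y, t) = -9 + 3*t
E = -48 (E = -9 + 3*(-13) = -9 - 39 = -48)
A(S) = 136/5 (A(S) = 2*((-13 - 9*(-1)) + 8*9)/5 = 2*((-13 + 9) + 72)/5 = 2*(-4 + 72)/5 = (⅖)*68 = 136/5)
A(E) - J(218) = 136/5 - 1*37/2 = 136/5 - 37/2 = 87/10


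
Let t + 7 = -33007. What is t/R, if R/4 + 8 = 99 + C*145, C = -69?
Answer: 16507/19828 ≈ 0.83251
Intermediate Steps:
t = -33014 (t = -7 - 33007 = -33014)
R = -39656 (R = -32 + 4*(99 - 69*145) = -32 + 4*(99 - 10005) = -32 + 4*(-9906) = -32 - 39624 = -39656)
t/R = -33014/(-39656) = -33014*(-1/39656) = 16507/19828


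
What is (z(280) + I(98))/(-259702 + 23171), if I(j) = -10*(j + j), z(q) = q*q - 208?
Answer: -76232/236531 ≈ -0.32229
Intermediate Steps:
z(q) = -208 + q² (z(q) = q² - 208 = -208 + q²)
I(j) = -20*j
(z(280) + I(98))/(-259702 + 23171) = ((-208 + 280²) - 20*98)/(-259702 + 23171) = ((-208 + 78400) - 1960)/(-236531) = (78192 - 1960)*(-1/236531) = 76232*(-1/236531) = -76232/236531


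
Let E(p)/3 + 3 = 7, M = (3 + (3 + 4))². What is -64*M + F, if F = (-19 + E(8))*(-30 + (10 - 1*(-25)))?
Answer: -6435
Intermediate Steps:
M = 100 (M = (3 + 7)² = 10² = 100)
E(p) = 12 (E(p) = -9 + 3*7 = -9 + 21 = 12)
F = -35 (F = (-19 + 12)*(-30 + (10 - 1*(-25))) = -7*(-30 + (10 + 25)) = -7*(-30 + 35) = -7*5 = -35)
-64*M + F = -64*100 - 35 = -6400 - 35 = -6435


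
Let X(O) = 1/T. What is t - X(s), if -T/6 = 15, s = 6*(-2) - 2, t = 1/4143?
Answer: 1411/124290 ≈ 0.011352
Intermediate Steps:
t = 1/4143 ≈ 0.00024137
s = -14 (s = -12 - 2 = -14)
T = -90 (T = -6*15 = -90)
X(O) = -1/90 (X(O) = 1/(-90) = -1/90)
t - X(s) = 1/4143 - 1*(-1/90) = 1/4143 + 1/90 = 1411/124290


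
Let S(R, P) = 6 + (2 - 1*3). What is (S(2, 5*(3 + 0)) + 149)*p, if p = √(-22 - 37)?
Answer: 154*I*√59 ≈ 1182.9*I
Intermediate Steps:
S(R, P) = 5 (S(R, P) = 6 + (2 - 3) = 6 - 1 = 5)
p = I*√59 (p = √(-59) = I*√59 ≈ 7.6811*I)
(S(2, 5*(3 + 0)) + 149)*p = (5 + 149)*(I*√59) = 154*(I*√59) = 154*I*√59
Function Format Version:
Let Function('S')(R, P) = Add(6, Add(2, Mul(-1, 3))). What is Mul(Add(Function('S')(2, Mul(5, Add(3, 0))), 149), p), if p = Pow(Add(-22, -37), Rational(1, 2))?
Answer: Mul(154, I, Pow(59, Rational(1, 2))) ≈ Mul(1182.9, I)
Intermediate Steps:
Function('S')(R, P) = 5 (Function('S')(R, P) = Add(6, Add(2, -3)) = Add(6, -1) = 5)
p = Mul(I, Pow(59, Rational(1, 2))) (p = Pow(-59, Rational(1, 2)) = Mul(I, Pow(59, Rational(1, 2))) ≈ Mul(7.6811, I))
Mul(Add(Function('S')(2, Mul(5, Add(3, 0))), 149), p) = Mul(Add(5, 149), Mul(I, Pow(59, Rational(1, 2)))) = Mul(154, Mul(I, Pow(59, Rational(1, 2)))) = Mul(154, I, Pow(59, Rational(1, 2)))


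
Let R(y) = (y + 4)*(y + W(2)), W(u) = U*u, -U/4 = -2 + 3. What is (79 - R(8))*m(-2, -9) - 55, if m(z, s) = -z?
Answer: 103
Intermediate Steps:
U = -4 (U = -4*(-2 + 3) = -4*1 = -4)
W(u) = -4*u
R(y) = (-8 + y)*(4 + y) (R(y) = (y + 4)*(y - 4*2) = (4 + y)*(y - 8) = (4 + y)*(-8 + y) = (-8 + y)*(4 + y))
(79 - R(8))*m(-2, -9) - 55 = (79 - (-32 + 8² - 4*8))*(-1*(-2)) - 55 = (79 - (-32 + 64 - 32))*2 - 55 = (79 - 1*0)*2 - 55 = (79 + 0)*2 - 55 = 79*2 - 55 = 158 - 55 = 103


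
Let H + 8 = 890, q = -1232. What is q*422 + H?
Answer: -519022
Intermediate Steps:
H = 882 (H = -8 + 890 = 882)
q*422 + H = -1232*422 + 882 = -519904 + 882 = -519022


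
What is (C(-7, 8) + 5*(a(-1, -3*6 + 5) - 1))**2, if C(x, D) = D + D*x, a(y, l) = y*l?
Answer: 144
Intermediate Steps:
a(y, l) = l*y
(C(-7, 8) + 5*(a(-1, -3*6 + 5) - 1))**2 = (8*(1 - 7) + 5*((-3*6 + 5)*(-1) - 1))**2 = (8*(-6) + 5*((-18 + 5)*(-1) - 1))**2 = (-48 + 5*(-13*(-1) - 1))**2 = (-48 + 5*(13 - 1))**2 = (-48 + 5*12)**2 = (-48 + 60)**2 = 12**2 = 144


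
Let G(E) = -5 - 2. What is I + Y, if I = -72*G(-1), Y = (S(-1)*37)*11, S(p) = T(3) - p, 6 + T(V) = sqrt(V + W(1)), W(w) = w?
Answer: -717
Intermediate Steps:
T(V) = -6 + sqrt(1 + V) (T(V) = -6 + sqrt(V + 1) = -6 + sqrt(1 + V))
S(p) = -4 - p (S(p) = (-6 + sqrt(1 + 3)) - p = (-6 + sqrt(4)) - p = (-6 + 2) - p = -4 - p)
G(E) = -7
Y = -1221 (Y = ((-4 - 1*(-1))*37)*11 = ((-4 + 1)*37)*11 = -3*37*11 = -111*11 = -1221)
I = 504 (I = -72*(-7) = 504)
I + Y = 504 - 1221 = -717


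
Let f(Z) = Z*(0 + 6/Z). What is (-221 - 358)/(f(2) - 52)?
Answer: 579/46 ≈ 12.587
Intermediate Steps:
f(Z) = 6 (f(Z) = Z*(6/Z) = 6)
(-221 - 358)/(f(2) - 52) = (-221 - 358)/(6 - 52) = -579/(-46) = -579*(-1/46) = 579/46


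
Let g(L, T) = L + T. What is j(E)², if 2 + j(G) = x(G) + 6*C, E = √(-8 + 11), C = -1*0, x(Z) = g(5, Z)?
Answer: (3 + √3)² ≈ 22.392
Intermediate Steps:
x(Z) = 5 + Z
C = 0
E = √3 ≈ 1.7320
j(G) = 3 + G (j(G) = -2 + ((5 + G) + 6*0) = -2 + ((5 + G) + 0) = -2 + (5 + G) = 3 + G)
j(E)² = (3 + √3)²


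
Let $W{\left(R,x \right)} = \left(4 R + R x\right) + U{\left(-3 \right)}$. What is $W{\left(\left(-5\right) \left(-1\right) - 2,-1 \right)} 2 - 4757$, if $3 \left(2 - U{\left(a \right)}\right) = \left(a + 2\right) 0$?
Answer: $-4735$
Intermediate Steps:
$U{\left(a \right)} = 2$ ($U{\left(a \right)} = 2 - \frac{\left(a + 2\right) 0}{3} = 2 - \frac{\left(2 + a\right) 0}{3} = 2 - 0 = 2 + 0 = 2$)
$W{\left(R,x \right)} = 2 + 4 R + R x$ ($W{\left(R,x \right)} = \left(4 R + R x\right) + 2 = 2 + 4 R + R x$)
$W{\left(\left(-5\right) \left(-1\right) - 2,-1 \right)} 2 - 4757 = \left(2 + 4 \left(\left(-5\right) \left(-1\right) - 2\right) + \left(\left(-5\right) \left(-1\right) - 2\right) \left(-1\right)\right) 2 - 4757 = \left(2 + 4 \left(5 - 2\right) + \left(5 - 2\right) \left(-1\right)\right) 2 - 4757 = \left(2 + 4 \cdot 3 + 3 \left(-1\right)\right) 2 - 4757 = \left(2 + 12 - 3\right) 2 - 4757 = 11 \cdot 2 - 4757 = 22 - 4757 = -4735$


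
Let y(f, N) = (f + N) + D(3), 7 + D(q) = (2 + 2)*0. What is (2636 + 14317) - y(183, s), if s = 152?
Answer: 16625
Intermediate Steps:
D(q) = -7 (D(q) = -7 + (2 + 2)*0 = -7 + 4*0 = -7 + 0 = -7)
y(f, N) = -7 + N + f (y(f, N) = (f + N) - 7 = (N + f) - 7 = -7 + N + f)
(2636 + 14317) - y(183, s) = (2636 + 14317) - (-7 + 152 + 183) = 16953 - 1*328 = 16953 - 328 = 16625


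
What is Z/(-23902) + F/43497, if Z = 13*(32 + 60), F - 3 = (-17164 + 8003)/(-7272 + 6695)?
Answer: -14878295570/299943437319 ≈ -0.049604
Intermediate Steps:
F = 10892/577 (F = 3 + (-17164 + 8003)/(-7272 + 6695) = 3 - 9161/(-577) = 3 - 9161*(-1/577) = 3 + 9161/577 = 10892/577 ≈ 18.877)
Z = 1196 (Z = 13*92 = 1196)
Z/(-23902) + F/43497 = 1196/(-23902) + (10892/577)/43497 = 1196*(-1/23902) + (10892/577)*(1/43497) = -598/11951 + 10892/25097769 = -14878295570/299943437319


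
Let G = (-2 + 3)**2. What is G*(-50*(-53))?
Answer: 2650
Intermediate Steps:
G = 1 (G = 1**2 = 1)
G*(-50*(-53)) = 1*(-50*(-53)) = 1*2650 = 2650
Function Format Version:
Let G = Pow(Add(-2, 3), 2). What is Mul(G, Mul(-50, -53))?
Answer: 2650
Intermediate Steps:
G = 1 (G = Pow(1, 2) = 1)
Mul(G, Mul(-50, -53)) = Mul(1, Mul(-50, -53)) = Mul(1, 2650) = 2650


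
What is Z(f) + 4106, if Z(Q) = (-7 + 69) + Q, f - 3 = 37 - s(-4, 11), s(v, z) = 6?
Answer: 4202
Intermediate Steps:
f = 34 (f = 3 + (37 - 1*6) = 3 + (37 - 6) = 3 + 31 = 34)
Z(Q) = 62 + Q
Z(f) + 4106 = (62 + 34) + 4106 = 96 + 4106 = 4202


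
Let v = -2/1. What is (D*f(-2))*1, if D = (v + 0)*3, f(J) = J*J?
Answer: -24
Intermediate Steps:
f(J) = J²
v = -2 (v = -2*1 = -2)
D = -6 (D = (-2 + 0)*3 = -2*3 = -6)
(D*f(-2))*1 = -6*(-2)²*1 = -6*4*1 = -24*1 = -24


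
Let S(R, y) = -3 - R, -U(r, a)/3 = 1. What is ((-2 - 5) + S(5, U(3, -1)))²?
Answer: 225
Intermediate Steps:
U(r, a) = -3 (U(r, a) = -3*1 = -3)
((-2 - 5) + S(5, U(3, -1)))² = ((-2 - 5) + (-3 - 1*5))² = (-7 + (-3 - 5))² = (-7 - 8)² = (-15)² = 225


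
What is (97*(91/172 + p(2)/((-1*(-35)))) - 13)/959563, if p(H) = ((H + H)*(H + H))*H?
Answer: 764573/5776569260 ≈ 0.00013236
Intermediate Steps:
p(H) = 4*H**3 (p(H) = ((2*H)*(2*H))*H = (4*H**2)*H = 4*H**3)
(97*(91/172 + p(2)/((-1*(-35)))) - 13)/959563 = (97*(91/172 + (4*2**3)/((-1*(-35)))) - 13)/959563 = (97*(91*(1/172) + (4*8)/35) - 13)*(1/959563) = (97*(91/172 + 32*(1/35)) - 13)*(1/959563) = (97*(91/172 + 32/35) - 13)*(1/959563) = (97*(8689/6020) - 13)*(1/959563) = (842833/6020 - 13)*(1/959563) = (764573/6020)*(1/959563) = 764573/5776569260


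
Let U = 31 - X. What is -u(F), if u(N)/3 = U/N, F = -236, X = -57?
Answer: 66/59 ≈ 1.1186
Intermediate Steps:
U = 88 (U = 31 - 1*(-57) = 31 + 57 = 88)
u(N) = 264/N (u(N) = 3*(88/N) = 264/N)
-u(F) = -264/(-236) = -264*(-1)/236 = -1*(-66/59) = 66/59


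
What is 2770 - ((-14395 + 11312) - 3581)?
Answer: 9434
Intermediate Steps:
2770 - ((-14395 + 11312) - 3581) = 2770 - (-3083 - 3581) = 2770 - 1*(-6664) = 2770 + 6664 = 9434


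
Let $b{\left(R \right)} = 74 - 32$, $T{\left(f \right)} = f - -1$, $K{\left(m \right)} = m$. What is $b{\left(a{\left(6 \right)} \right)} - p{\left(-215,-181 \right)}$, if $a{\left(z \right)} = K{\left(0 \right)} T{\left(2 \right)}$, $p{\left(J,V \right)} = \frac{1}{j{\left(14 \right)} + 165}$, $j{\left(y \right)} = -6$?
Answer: $\frac{6677}{159} \approx 41.994$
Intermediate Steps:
$T{\left(f \right)} = 1 + f$ ($T{\left(f \right)} = f + 1 = 1 + f$)
$p{\left(J,V \right)} = \frac{1}{159}$ ($p{\left(J,V \right)} = \frac{1}{-6 + 165} = \frac{1}{159}$)
$a{\left(z \right)} = 0$ ($a{\left(z \right)} = 0 \left(1 + 2\right) = 0 \cdot 3 = 0$)
$b{\left(R \right)} = 42$
$b{\left(a{\left(6 \right)} \right)} - p{\left(-215,-181 \right)} = 42 - \frac{1}{159} = \frac{6677}{159}$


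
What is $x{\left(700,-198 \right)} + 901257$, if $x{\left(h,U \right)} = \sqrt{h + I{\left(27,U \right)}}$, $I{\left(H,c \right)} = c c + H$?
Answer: $901257 + \sqrt{39931} \approx 9.0146 \cdot 10^{5}$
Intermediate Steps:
$I{\left(H,c \right)} = H + c^{2}$ ($I{\left(H,c \right)} = c^{2} + H = H + c^{2}$)
$x{\left(h,U \right)} = \sqrt{27 + h + U^{2}}$ ($x{\left(h,U \right)} = \sqrt{h + \left(27 + U^{2}\right)} = \sqrt{27 + h + U^{2}}$)
$x{\left(700,-198 \right)} + 901257 = \sqrt{27 + 700 + \left(-198\right)^{2}} + 901257 = \sqrt{27 + 700 + 39204} + 901257 = \sqrt{39931} + 901257 = 901257 + \sqrt{39931}$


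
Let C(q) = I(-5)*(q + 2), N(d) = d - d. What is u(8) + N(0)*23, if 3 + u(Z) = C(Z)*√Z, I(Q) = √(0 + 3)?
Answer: -3 + 20*√6 ≈ 45.990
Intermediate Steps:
N(d) = 0
I(Q) = √3
C(q) = √3*(2 + q) (C(q) = √3*(q + 2) = √3*(2 + q))
u(Z) = -3 + √3*√Z*(2 + Z) (u(Z) = -3 + (√3*(2 + Z))*√Z = -3 + √3*√Z*(2 + Z))
u(8) + N(0)*23 = (-3 + √3*√8*(2 + 8)) + 0*23 = (-3 + √3*(2*√2)*10) + 0 = (-3 + 20*√6) + 0 = -3 + 20*√6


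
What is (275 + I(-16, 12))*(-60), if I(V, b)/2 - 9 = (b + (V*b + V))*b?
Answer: 264660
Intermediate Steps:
I(V, b) = 18 + 2*b*(V + b + V*b) (I(V, b) = 18 + 2*((b + (V*b + V))*b) = 18 + 2*((b + (V + V*b))*b) = 18 + 2*((V + b + V*b)*b) = 18 + 2*(b*(V + b + V*b)) = 18 + 2*b*(V + b + V*b))
(275 + I(-16, 12))*(-60) = (275 + (18 + 2*12² + 2*(-16)*12 + 2*(-16)*12²))*(-60) = (275 + (18 + 2*144 - 384 + 2*(-16)*144))*(-60) = (275 + (18 + 288 - 384 - 4608))*(-60) = (275 - 4686)*(-60) = -4411*(-60) = 264660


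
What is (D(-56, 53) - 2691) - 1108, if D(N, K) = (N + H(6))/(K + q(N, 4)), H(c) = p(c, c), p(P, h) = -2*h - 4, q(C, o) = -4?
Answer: -186223/49 ≈ -3800.5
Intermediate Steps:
p(P, h) = -4 - 2*h
H(c) = -4 - 2*c
D(N, K) = (-16 + N)/(-4 + K) (D(N, K) = (N + (-4 - 2*6))/(K - 4) = (N + (-4 - 12))/(-4 + K) = (N - 16)/(-4 + K) = (-16 + N)/(-4 + K))
(D(-56, 53) - 2691) - 1108 = ((-16 - 56)/(-4 + 53) - 2691) - 1108 = (-72/49 - 2691) - 1108 = -131931/49 - 1108 = -186223/49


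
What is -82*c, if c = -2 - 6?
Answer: 656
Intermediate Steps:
c = -8
-82*c = -82*(-8) = 656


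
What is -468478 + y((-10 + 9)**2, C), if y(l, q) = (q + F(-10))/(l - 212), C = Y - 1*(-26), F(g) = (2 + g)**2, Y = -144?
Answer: -98848804/211 ≈ -4.6848e+5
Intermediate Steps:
C = -118 (C = -144 - 1*(-26) = -144 + 26 = -118)
y(l, q) = (64 + q)/(-212 + l) (y(l, q) = (q + (2 - 10)**2)/(l - 212) = (q + (-8)**2)/(-212 + l) = (q + 64)/(-212 + l) = (64 + q)/(-212 + l))
-468478 + y((-10 + 9)**2, C) = -468478 + (64 - 118)/(-212 + (-10 + 9)**2) = -468478 - 54/(-212 + (-1)**2) = -468478 - 54/(-212 + 1) = -468478 - 54/(-211) = -468478 - 1/211*(-54) = -468478 + 54/211 = -98848804/211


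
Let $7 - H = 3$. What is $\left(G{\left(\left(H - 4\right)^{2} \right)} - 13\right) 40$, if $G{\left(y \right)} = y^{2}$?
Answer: $-520$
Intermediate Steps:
$H = 4$ ($H = 7 - 3 = 4$)
$\left(G{\left(\left(H - 4\right)^{2} \right)} - 13\right) 40 = \left(\left(\left(4 - 4\right)^{2}\right)^{2} - 13\right) 40 = \left(\left(0^{2}\right)^{2} - 13\right) 40 = \left(0^{2} - 13\right) 40 = \left(0 - 13\right) 40 = \left(-13\right) 40 = -520$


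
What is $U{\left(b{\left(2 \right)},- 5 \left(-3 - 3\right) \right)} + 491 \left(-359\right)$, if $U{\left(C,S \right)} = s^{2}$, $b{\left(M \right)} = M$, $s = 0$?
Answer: $-176269$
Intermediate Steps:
$U{\left(C,S \right)} = 0$ ($U{\left(C,S \right)} = 0^{2} = 0$)
$U{\left(b{\left(2 \right)},- 5 \left(-3 - 3\right) \right)} + 491 \left(-359\right) = 0 + 491 \left(-359\right) = 0 - 176269 = -176269$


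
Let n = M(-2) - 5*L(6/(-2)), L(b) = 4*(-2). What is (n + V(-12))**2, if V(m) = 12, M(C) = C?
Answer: 2500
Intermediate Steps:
L(b) = -8
n = 38 (n = -2 - 5*(-8) = -2 + 40 = 38)
(n + V(-12))**2 = (38 + 12)**2 = 50**2 = 2500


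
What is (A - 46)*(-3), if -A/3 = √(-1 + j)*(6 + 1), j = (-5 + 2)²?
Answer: 138 + 126*√2 ≈ 316.19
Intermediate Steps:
j = 9 (j = (-3)² = 9)
A = -42*√2 (A = -3*√(-1 + 9)*(6 + 1) = -3*√8*7 = -3*2*√2*7 = -42*√2 ≈ -59.397)
(A - 46)*(-3) = (-42*√2 - 46)*(-3) = (-46 - 42*√2)*(-3) = 138 + 126*√2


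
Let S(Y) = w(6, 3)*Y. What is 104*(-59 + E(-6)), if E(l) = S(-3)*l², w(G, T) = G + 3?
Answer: -107224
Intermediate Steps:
w(G, T) = 3 + G
S(Y) = 9*Y (S(Y) = (3 + 6)*Y = 9*Y)
E(l) = -27*l² (E(l) = (9*(-3))*l² = -27*l²)
104*(-59 + E(-6)) = 104*(-59 - 27*(-6)²) = 104*(-59 - 27*36) = 104*(-59 - 972) = 104*(-1031) = -107224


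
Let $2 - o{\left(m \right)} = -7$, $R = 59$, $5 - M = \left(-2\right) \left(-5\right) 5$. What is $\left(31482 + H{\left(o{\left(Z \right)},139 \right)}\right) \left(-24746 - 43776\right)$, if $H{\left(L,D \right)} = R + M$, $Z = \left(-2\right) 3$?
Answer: $-2158168912$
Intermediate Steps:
$M = -45$ ($M = 5 - \left(-2\right) \left(-5\right) 5 = 5 - 10 \cdot 5 = 5 - 50 = -45$)
$Z = -6$
$o{\left(m \right)} = 9$ ($o{\left(m \right)} = 2 - -7 = 2 + 7 = 9$)
$H{\left(L,D \right)} = 14$ ($H{\left(L,D \right)} = 59 - 45 = 14$)
$\left(31482 + H{\left(o{\left(Z \right)},139 \right)}\right) \left(-24746 - 43776\right) = \left(31482 + 14\right) \left(-24746 - 43776\right) = 31496 \left(-68522\right) = -2158168912$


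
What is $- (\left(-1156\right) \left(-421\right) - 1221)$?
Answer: $-485455$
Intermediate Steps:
$- (\left(-1156\right) \left(-421\right) - 1221) = - (486676 - 1221) = \left(-1\right) 485455 = -485455$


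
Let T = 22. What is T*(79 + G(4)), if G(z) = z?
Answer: 1826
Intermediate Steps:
T*(79 + G(4)) = 22*(79 + 4) = 22*83 = 1826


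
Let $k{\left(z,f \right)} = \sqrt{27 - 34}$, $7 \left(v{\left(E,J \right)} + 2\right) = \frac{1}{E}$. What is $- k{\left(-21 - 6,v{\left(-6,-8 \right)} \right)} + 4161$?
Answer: $4161 - i \sqrt{7} \approx 4161.0 - 2.6458 i$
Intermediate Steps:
$v{\left(E,J \right)} = -2 + \frac{1}{7 E}$
$k{\left(z,f \right)} = i \sqrt{7}$ ($k{\left(z,f \right)} = \sqrt{-7} = i \sqrt{7}$)
$- k{\left(-21 - 6,v{\left(-6,-8 \right)} \right)} + 4161 = - i \sqrt{7} + 4161 = 4161 - i \sqrt{7}$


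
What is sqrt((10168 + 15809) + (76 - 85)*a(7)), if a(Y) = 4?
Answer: sqrt(25941) ≈ 161.06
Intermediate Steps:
sqrt((10168 + 15809) + (76 - 85)*a(7)) = sqrt((10168 + 15809) + (76 - 85)*4) = sqrt(25977 - 9*4) = sqrt(25977 - 36) = sqrt(25941)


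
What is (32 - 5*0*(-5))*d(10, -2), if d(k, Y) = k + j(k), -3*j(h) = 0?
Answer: 320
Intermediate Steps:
j(h) = 0 (j(h) = -1/3*0 = 0)
d(k, Y) = k (d(k, Y) = k + 0 = k)
(32 - 5*0*(-5))*d(10, -2) = (32 - 5*0*(-5))*10 = (32 + 0*(-5))*10 = (32 + 0)*10 = 32*10 = 320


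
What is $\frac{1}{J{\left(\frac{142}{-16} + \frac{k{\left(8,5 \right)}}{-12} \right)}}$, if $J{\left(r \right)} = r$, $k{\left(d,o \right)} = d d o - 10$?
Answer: $- \frac{24}{833} \approx -0.028812$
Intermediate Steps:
$k{\left(d,o \right)} = -10 + o d^{2}$ ($k{\left(d,o \right)} = d^{2} o - 10 = o d^{2} - 10 = -10 + o d^{2}$)
$\frac{1}{J{\left(\frac{142}{-16} + \frac{k{\left(8,5 \right)}}{-12} \right)}} = \frac{1}{\frac{142}{-16} + \frac{-10 + 5 \cdot 8^{2}}{-12}} = \frac{1}{142 \left(- \frac{1}{16}\right) + \left(-10 + 5 \cdot 64\right) \left(- \frac{1}{12}\right)} = \frac{1}{- \frac{71}{8} + \left(-10 + 320\right) \left(- \frac{1}{12}\right)} = \frac{1}{- \frac{71}{8} + 310 \left(- \frac{1}{12}\right)} = \frac{1}{- \frac{71}{8} - \frac{155}{6}} = \frac{1}{- \frac{833}{24}} = - \frac{24}{833}$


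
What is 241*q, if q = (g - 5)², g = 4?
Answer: 241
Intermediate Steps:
q = 1 (q = (4 - 5)² = (-1)² = 1)
241*q = 241*1 = 241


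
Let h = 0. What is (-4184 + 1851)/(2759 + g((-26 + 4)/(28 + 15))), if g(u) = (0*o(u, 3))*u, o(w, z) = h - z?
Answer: -2333/2759 ≈ -0.84560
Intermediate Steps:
o(w, z) = -z (o(w, z) = 0 - z = -z)
g(u) = 0 (g(u) = (0*(-1*3))*u = (0*(-3))*u = 0*u = 0)
(-4184 + 1851)/(2759 + g((-26 + 4)/(28 + 15))) = (-4184 + 1851)/(2759 + 0) = -2333/2759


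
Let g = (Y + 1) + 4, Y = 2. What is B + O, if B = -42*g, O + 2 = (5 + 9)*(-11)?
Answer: -450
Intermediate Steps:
g = 7 (g = (2 + 1) + 4 = 3 + 4 = 7)
O = -156 (O = -2 + (5 + 9)*(-11) = -2 + 14*(-11) = -2 - 154 = -156)
B = -294 (B = -42*7 = -294)
B + O = -294 - 156 = -450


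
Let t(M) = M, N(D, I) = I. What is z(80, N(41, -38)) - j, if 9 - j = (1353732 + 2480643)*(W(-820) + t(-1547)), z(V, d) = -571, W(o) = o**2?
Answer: 2572301971295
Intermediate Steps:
j = -2572301971866 (j = 9 - (1353732 + 2480643)*((-820)**2 - 1547) = 9 - 3834375*(672400 - 1547) = 9 - 3834375*670853 = 9 - 1*2572301971875 = 9 - 2572301971875 = -2572301971866)
z(80, N(41, -38)) - j = -571 - 1*(-2572301971866) = -571 + 2572301971866 = 2572301971295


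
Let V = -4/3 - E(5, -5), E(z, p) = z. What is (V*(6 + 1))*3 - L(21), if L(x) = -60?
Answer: -73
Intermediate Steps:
V = -19/3 (V = -4/3 - 1*5 = -4*⅓ - 5 = -4/3 - 5 = -19/3 ≈ -6.3333)
(V*(6 + 1))*3 - L(21) = -19*(6 + 1)/3*3 - 1*(-60) = -19/3*7*3 + 60 = -133/3*3 + 60 = -133 + 60 = -73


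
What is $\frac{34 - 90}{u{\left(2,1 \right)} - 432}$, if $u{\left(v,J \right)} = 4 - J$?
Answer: $\frac{56}{429} \approx 0.13054$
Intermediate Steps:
$\frac{34 - 90}{u{\left(2,1 \right)} - 432} = \frac{34 - 90}{\left(4 - 1\right) - 432} = - \frac{56}{\left(4 - 1\right) - 432} = - \frac{56}{3 - 432} = - \frac{56}{-429} = \left(-56\right) \left(- \frac{1}{429}\right) = \frac{56}{429}$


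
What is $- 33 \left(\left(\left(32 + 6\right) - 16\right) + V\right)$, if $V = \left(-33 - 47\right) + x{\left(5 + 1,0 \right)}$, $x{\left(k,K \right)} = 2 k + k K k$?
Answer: $1518$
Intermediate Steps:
$x{\left(k,K \right)} = 2 k + K k^{2}$ ($x{\left(k,K \right)} = 2 k + K k k = 2 k + K k^{2}$)
$V = -68$ ($V = \left(-33 - 47\right) + \left(5 + 1\right) \left(2 + 0 \left(5 + 1\right)\right) = \left(-33 - 47\right) + 6 \left(2 + 0 \cdot 6\right) = \left(-33 - 47\right) + 6 \left(2 + 0\right) = -80 + 6 \cdot 2 = -80 + 12 = -68$)
$- 33 \left(\left(\left(32 + 6\right) - 16\right) + V\right) = - 33 \left(\left(\left(32 + 6\right) - 16\right) - 68\right) = - 33 \left(\left(38 - 16\right) - 68\right) = - 33 \left(22 - 68\right) = \left(-33\right) \left(-46\right) = 1518$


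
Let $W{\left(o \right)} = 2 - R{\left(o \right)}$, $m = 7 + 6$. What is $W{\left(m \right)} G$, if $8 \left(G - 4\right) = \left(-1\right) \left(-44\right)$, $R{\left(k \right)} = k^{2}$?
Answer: $- \frac{3173}{2} \approx -1586.5$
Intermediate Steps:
$m = 13$
$G = \frac{19}{2}$ ($G = 4 + \frac{\left(-1\right) \left(-44\right)}{8} = 4 + \frac{1}{8} \cdot 44 = 4 + \frac{11}{2} = \frac{19}{2} \approx 9.5$)
$W{\left(o \right)} = 2 - o^{2}$
$W{\left(m \right)} G = \left(2 - 13^{2}\right) \frac{19}{2} = \left(2 - 169\right) \frac{19}{2} = \left(-167\right) \frac{19}{2} = - \frac{3173}{2}$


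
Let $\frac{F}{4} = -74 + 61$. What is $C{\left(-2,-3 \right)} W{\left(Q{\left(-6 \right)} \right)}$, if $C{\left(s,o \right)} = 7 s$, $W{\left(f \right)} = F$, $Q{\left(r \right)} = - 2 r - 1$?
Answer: $728$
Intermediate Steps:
$Q{\left(r \right)} = -1 - 2 r$
$F = -52$ ($F = 4 \left(-74 + 61\right) = 4 \left(-13\right) = -52$)
$W{\left(f \right)} = -52$
$C{\left(-2,-3 \right)} W{\left(Q{\left(-6 \right)} \right)} = 7 \left(-2\right) \left(-52\right) = \left(-14\right) \left(-52\right) = 728$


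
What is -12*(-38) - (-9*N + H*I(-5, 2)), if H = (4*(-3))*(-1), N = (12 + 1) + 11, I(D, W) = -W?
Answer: 696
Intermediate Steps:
N = 24 (N = 13 + 11 = 24)
H = 12 (H = -12*(-1) = 12)
-12*(-38) - (-9*N + H*I(-5, 2)) = -12*(-38) - (-9*24 + 12*(-1*2)) = 456 - (-216 + 12*(-2)) = 456 - (-216 - 24) = 456 - 1*(-240) = 456 + 240 = 696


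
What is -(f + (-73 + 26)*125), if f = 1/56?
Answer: 328999/56 ≈ 5875.0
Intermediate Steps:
f = 1/56 ≈ 0.017857
-(f + (-73 + 26)*125) = -(1/56 + (-73 + 26)*125) = -(1/56 - 47*125) = -(1/56 - 5875) = -1*(-328999/56) = 328999/56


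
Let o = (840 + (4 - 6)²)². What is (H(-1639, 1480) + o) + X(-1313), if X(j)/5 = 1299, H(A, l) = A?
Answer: 717192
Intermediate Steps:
o = 712336 (o = (840 + (-2)²)² = (840 + 4)² = 844² = 712336)
X(j) = 6495 (X(j) = 5*1299 = 6495)
(H(-1639, 1480) + o) + X(-1313) = (-1639 + 712336) + 6495 = 710697 + 6495 = 717192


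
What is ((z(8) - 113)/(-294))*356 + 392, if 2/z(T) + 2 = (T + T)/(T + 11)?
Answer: 858500/1617 ≈ 530.92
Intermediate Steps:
z(T) = 2/(-2 + 2*T/(11 + T)) (z(T) = 2/(-2 + (T + T)/(T + 11)) = 2/(-2 + (2*T)/(11 + T)) = 2/(-2 + 2*T/(11 + T)))
((z(8) - 113)/(-294))*356 + 392 = (((-1 - 1/11*8) - 113)/(-294))*356 + 392 = (((-1 - 8/11) - 113)*(-1/294))*356 + 392 = ((-19/11 - 113)*(-1/294))*356 + 392 = -1262/11*(-1/294)*356 + 392 = (631/1617)*356 + 392 = 224636/1617 + 392 = 858500/1617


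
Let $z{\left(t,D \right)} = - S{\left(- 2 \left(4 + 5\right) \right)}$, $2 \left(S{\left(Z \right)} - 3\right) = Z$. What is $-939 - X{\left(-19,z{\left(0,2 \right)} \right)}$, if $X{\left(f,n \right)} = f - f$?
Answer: $-939$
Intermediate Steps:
$S{\left(Z \right)} = 3 + \frac{Z}{2}$
$z{\left(t,D \right)} = 6$ ($z{\left(t,D \right)} = - (3 + \frac{\left(-2\right) \left(4 + 5\right)}{2}) = - (3 + \frac{\left(-2\right) 9}{2}) = - (3 + \frac{1}{2} \left(-18\right)) = - (3 - 9) = \left(-1\right) \left(-6\right) = 6$)
$X{\left(f,n \right)} = 0$
$-939 - X{\left(-19,z{\left(0,2 \right)} \right)} = -939 - 0 = -939 + 0 = -939$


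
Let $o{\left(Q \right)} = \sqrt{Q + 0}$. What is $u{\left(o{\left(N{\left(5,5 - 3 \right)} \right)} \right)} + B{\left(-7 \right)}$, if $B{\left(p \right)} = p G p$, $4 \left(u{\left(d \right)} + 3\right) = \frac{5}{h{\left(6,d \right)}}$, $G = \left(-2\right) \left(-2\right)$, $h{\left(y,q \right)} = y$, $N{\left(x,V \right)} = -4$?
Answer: $\frac{4637}{24} \approx 193.21$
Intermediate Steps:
$G = 4$
$o{\left(Q \right)} = \sqrt{Q}$
$u{\left(d \right)} = - \frac{67}{24}$ ($u{\left(d \right)} = -3 + \frac{5 \cdot \frac{1}{6}}{4} = -3 + \frac{1}{4} \cdot \frac{5}{6} = -3 + \frac{5}{24} = - \frac{67}{24}$)
$B{\left(p \right)} = 4 p^{2}$ ($B{\left(p \right)} = p 4 p = 4 p p = 4 p^{2}$)
$u{\left(o{\left(N{\left(5,5 - 3 \right)} \right)} \right)} + B{\left(-7 \right)} = - \frac{67}{24} + 4 \left(-7\right)^{2} = - \frac{67}{24} + 4 \cdot 49 = - \frac{67}{24} + 196 = \frac{4637}{24}$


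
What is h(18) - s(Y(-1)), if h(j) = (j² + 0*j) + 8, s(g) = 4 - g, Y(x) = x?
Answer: 327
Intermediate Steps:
h(j) = 8 + j² (h(j) = (j² + 0) + 8 = j² + 8 = 8 + j²)
h(18) - s(Y(-1)) = (8 + 18²) - (4 - 1*(-1)) = (8 + 324) - (4 + 1) = 332 - 1*5 = 332 - 5 = 327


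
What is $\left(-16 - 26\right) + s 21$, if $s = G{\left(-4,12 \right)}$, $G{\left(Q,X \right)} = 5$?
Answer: $63$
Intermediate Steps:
$s = 5$
$\left(-16 - 26\right) + s 21 = \left(-16 - 26\right) + 5 \cdot 21 = \left(-16 - 26\right) + 105 = -42 + 105 = 63$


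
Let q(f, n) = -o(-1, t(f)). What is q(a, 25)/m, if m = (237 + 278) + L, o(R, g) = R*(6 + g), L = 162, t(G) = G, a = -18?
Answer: -12/677 ≈ -0.017725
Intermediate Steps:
m = 677 (m = (237 + 278) + 162 = 515 + 162 = 677)
q(f, n) = 6 + f (q(f, n) = -(-1)*(6 + f) = -(-6 - f) = 6 + f)
q(a, 25)/m = (6 - 18)/677 = -12*1/677 = -12/677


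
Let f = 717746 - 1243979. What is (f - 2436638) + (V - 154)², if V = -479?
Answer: -2562182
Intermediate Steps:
f = -526233
(f - 2436638) + (V - 154)² = (-526233 - 2436638) + (-479 - 154)² = -2962871 + (-633)² = -2962871 + 400689 = -2562182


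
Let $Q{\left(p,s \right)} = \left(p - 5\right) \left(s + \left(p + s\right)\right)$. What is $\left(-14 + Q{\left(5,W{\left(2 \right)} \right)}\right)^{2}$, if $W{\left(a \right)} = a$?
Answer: $196$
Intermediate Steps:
$Q{\left(p,s \right)} = \left(-5 + p\right) \left(p + 2 s\right)$
$\left(-14 + Q{\left(5,W{\left(2 \right)} \right)}\right)^{2} = \left(-14 + \left(5^{2} - 20 - 25 + 2 \cdot 5 \cdot 2\right)\right)^{2} = \left(-14 + \left(25 - 20 - 25 + 20\right)\right)^{2} = \left(-14 + 0\right)^{2} = \left(-14\right)^{2} = 196$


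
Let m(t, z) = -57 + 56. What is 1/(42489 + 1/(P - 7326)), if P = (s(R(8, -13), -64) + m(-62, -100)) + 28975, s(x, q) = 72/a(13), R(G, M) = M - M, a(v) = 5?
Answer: 108312/4602068573 ≈ 2.3536e-5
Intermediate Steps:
R(G, M) = 0
m(t, z) = -1
s(x, q) = 72/5
P = 144942/5 (P = (72/5 - 1) + 28975 = 67/5 + 28975 = 144942/5 ≈ 28988.)
1/(42489 + 1/(P - 7326)) = 1/(42489 + 1/(144942/5 - 7326)) = 1/(42489 + 1/(108312/5)) = 1/(42489 + 5/108312) = 1/(4602068573/108312) = 108312/4602068573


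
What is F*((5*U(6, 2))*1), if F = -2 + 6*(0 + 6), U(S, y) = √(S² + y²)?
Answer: 340*√10 ≈ 1075.2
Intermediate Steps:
F = 34 (F = -2 + 6*6 = -2 + 36 = 34)
F*((5*U(6, 2))*1) = 34*((5*√(6² + 2²))*1) = 34*((5*√(36 + 4))*1) = 34*((5*√40)*1) = 34*((5*(2*√10))*1) = 34*((10*√10)*1) = 34*(10*√10) = 340*√10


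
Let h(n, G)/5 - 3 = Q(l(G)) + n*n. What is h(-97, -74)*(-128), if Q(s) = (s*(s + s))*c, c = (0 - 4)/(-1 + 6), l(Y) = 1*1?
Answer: -6022656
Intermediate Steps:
l(Y) = 1
c = -⅘ (c = -4/5 = -4*⅕ = -⅘ ≈ -0.80000)
Q(s) = -8*s²/5 (Q(s) = (s*(s + s))*(-⅘) = (s*(2*s))*(-⅘) = (2*s²)*(-⅘) = -8*s²/5)
h(n, G) = 7 + 5*n² (h(n, G) = 15 + 5*(-8/5*1² + n*n) = 15 + 5*(-8/5*1 + n²) = 15 + 5*(-8/5 + n²) = 15 + (-8 + 5*n²) = 7 + 5*n²)
h(-97, -74)*(-128) = (7 + 5*(-97)²)*(-128) = (7 + 5*9409)*(-128) = (7 + 47045)*(-128) = 47052*(-128) = -6022656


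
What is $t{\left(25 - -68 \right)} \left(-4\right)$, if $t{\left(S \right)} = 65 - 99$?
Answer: $136$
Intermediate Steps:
$t{\left(S \right)} = -34$
$t{\left(25 - -68 \right)} \left(-4\right) = \left(-34\right) \left(-4\right) = 136$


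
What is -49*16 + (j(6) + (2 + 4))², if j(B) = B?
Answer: -640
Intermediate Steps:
-49*16 + (j(6) + (2 + 4))² = -49*16 + (6 + (2 + 4))² = -784 + (6 + 6)² = -784 + 12² = -784 + 144 = -640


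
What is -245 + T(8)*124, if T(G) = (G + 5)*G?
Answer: 12651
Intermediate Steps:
T(G) = G*(5 + G) (T(G) = (5 + G)*G = G*(5 + G))
-245 + T(8)*124 = -245 + (8*(5 + 8))*124 = -245 + (8*13)*124 = -245 + 104*124 = -245 + 12896 = 12651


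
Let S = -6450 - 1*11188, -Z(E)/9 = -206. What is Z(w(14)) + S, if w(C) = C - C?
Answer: -15784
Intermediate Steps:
w(C) = 0
Z(E) = 1854 (Z(E) = -9*(-206) = 1854)
S = -17638 (S = -6450 - 11188 = -17638)
Z(w(14)) + S = 1854 - 17638 = -15784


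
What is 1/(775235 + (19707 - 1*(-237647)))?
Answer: 1/1032589 ≈ 9.6844e-7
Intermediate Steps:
1/(775235 + (19707 - 1*(-237647))) = 1/(775235 + (19707 + 237647)) = 1/(775235 + 257354) = 1/1032589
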